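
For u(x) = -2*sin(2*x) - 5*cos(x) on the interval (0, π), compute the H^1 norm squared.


||u||_{H^1(0,π)}^2 = 160/3 + 35*π

u'(x) = 5*sin(x) - 4*cos(2*x).
Expand u² and (u')² and integrate term by term on (0, π), using: for integers n ≥ 1, ∫_0^π sin²(nx) dx = ∫_0^π cos²(nx) dx = π/2; for n ≠ n', ∫_0^π sin(nx)sin(n'x) dx = ∫_0^π cos(nx)cos(n'x) dx = 0; and by product-to-sum, ∫_0^π sin(nx)cos(n'x) dx = ½∫_0^π [sin((n+n')x) + sin((n−n')x)] dx, which is 0 when n+n' is even and 2n/(n²−n'²) when n+n' is odd (it need not vanish on (0, π)).
  u² squared terms: (-5)²·∫cos(x)² dx = 25·π/2 = 25*π/2;  (-2)²·∫sin(2x)² dx = 4·π/2 = 2*π.
  u² cross terms: 2·(-5)·(-2)·∫cos(x)·sin(2x) dx = 20·(4/3) = 80/3.
  So ∫_0^π u² dx = 25*π/2 + 2*π + 80/3 = 80/3 + 29*π/2.
  (u')² squared terms: (-4)²·∫cos(2x)² dx = 16·π/2 = 8*π;  (5)²·∫sin(x)² dx = 25·π/2 = 25*π/2.
  (u')² cross terms: 2·(-4)·(5)·∫cos(2x)·sin(x) dx = -40·(-2/3) = 80/3.
  So ∫_0^π (u')² dx = 8*π + 25*π/2 + 80/3 = 80/3 + 41*π/2.
||u||_{H^1}^2 = (80/3 + 29*π/2) + (80/3 + 41*π/2) = 160/3 + 35*π.


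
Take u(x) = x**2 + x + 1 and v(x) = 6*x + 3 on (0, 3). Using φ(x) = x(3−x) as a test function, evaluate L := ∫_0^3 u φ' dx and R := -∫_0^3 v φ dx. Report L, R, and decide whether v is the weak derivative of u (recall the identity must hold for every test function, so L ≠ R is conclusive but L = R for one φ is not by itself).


LHS = -18, RHS = -54. No, v is not the weak derivative of u.

u(x) = x**2 + x + 1, classical derivative u'(x) = 2*x + 1.
φ(x) = x(3−x), so φ'(x) = 3 - 2*x.
Note φ(0) = φ(3) = 0, so the boundary term u·φ vanishes.
LHS = ∫_0^3 u(x) φ'(x) dx = ∫_0^3 (-2*x^3 + x^2 + x + 3) dx. Term by term:
  ∫_0^3 -2*x^3 dx = -81/2;  ∫_0^3 x^2 dx = 9;  ∫_0^3 x dx = 9/2;
  ∫_0^3 3 dx = 9.
Sum: -81/2 + 9 + 9/2 + 9 = -18.
So LHS = -18.
∫_0^3 v(x) φ(x) dx = ∫_0^3 (-6*x^3 + 15*x^2 + 9*x) dx. Term by term:
  ∫_0^3 -6*x^3 dx = -243/2;  ∫_0^3 15*x^2 dx = 135;  ∫_0^3 9*x dx = 81/2.
Sum: -243/2 + 135 + 81/2 = 54.
So RHS = -∫_0^3 v(x) φ(x) dx = -54.
LHS − RHS = 36 ≠ 0, so the identity fails.
(For a valid weak derivative the identity must hold for EVERY test function, in particular this one. The failure shows v is NOT the weak derivative of u.)
Correct weak derivative would be u'(x) = 2*x + 1.


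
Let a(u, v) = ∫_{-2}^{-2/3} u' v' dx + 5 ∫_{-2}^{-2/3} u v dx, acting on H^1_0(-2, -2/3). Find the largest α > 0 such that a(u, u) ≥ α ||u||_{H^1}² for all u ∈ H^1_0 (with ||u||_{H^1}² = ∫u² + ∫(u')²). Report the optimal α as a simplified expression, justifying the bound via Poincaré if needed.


α = 1

Coercivity of a(·,·) on H^1_0(-2, -2/3) means a(u, u) ≥ α ||u||_{H^1}² for every u ∈ H^1_0.
The interval has length L = 4/3, and Poincaré/coercivity depend only on L. Here a(u, u) = ∫(u')² + (5)·∫u².
Here c = 5 ≥ 1, so a(u,u) = ∫(u')² + c∫u² ≥ ∫(u')² + ∫u² = ||u||_{H^1}², i.e. α = 1 works. No larger α is possible: a(u,u) ≥ α||u||_{H^1}² means (1−α)∫(u')² ≥ (α−c)∫u², and for the modes u_n = sin(nπ(x−x₀)/L) (x₀ the left endpoint) one has ∫u_n²/∫(u_n')² = (L/(nπ))² → 0, so a(u_n,u_n)/||u_n||_{H^1}² → 1. Hence the optimal constant is α = 1.
Therefore α = 1.


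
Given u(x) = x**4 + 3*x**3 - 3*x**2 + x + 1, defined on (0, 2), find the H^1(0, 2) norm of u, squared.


||u||_{H^1}^2 = 77384/63

The H^1 norm (squared) on an interval (0, L) is
  ||u||_{H^1}^2 = ∫_0^L u(x)^2 dx + ∫_0^L u'(x)^2 dx.
Compute u'(x) = 4*x**3 + 9*x**2 - 6*x + 1.
Then u(x)^2 = x**8 + 6*x**7 + 3*x**6 - 16*x**5 + 17*x**4 - 5*x**2 + 2*x + 1 and u'(x)^2 = 16*x**6 + 72*x**5 + 33*x**4 - 100*x**3 + 54*x**2 - 12*x + 1.
Integrate each monomial from 0 to 2 using ∫_0^2 c·x^n dx = c·2^(n+1)/(n+1):
  ∫_0^2 u(x)^2 dx = ∫_0^2 (x^8 + 6*x^7 + 3*x^6 - 16*x^5 + 17*x^4 - 5*x^2 + 2*x + 1) dx. Term by term:
    ∫_0^2 x^8 dx = 512/9;  ∫_0^2 6*x^7 dx = 192;  ∫_0^2 3*x^6 dx = 384/7;
    ∫_0^2 -16*x^5 dx = -512/3;  ∫_0^2 17*x^4 dx = 544/5;  ∫_0^2 -5*x^2 dx = -40/3;
    ∫_0^2 2*x dx = 4;  ∫_0^2 1 dx = 2.
  Sum: 512/9 + 192 + 384/7 − 512/3 + 544/5 − 40/3 + 4 + 2 = 73882/315.
  ∫_0^2 u'(x)^2 dx = ∫_0^2 (16*x^6 + 72*x^5 + 33*x^4 - 100*x^3 + 54*x^2 - 12*x + 1) dx. Term by term:
    ∫_0^2 16*x^6 dx = 2048/7;  ∫_0^2 72*x^5 dx = 768;  ∫_0^2 33*x^4 dx = 1056/5;
    ∫_0^2 -100*x^3 dx = -400;  ∫_0^2 54*x^2 dx = 144;  ∫_0^2 -12*x dx = -24;
    ∫_0^2 1 dx = 2.
  Sum: 2048/7 + 768 + 1056/5 − 400 + 144 − 24 + 2 = 34782/35.
Adding: ||u||_{H^1}^2 = 73882/315 + 34782/35 = 77384/63.


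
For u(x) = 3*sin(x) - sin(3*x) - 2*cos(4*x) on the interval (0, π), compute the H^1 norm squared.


||u||_{H^1(0,π)}^2 = -1088/35 + 48*π

u'(x) = 8*sin(4*x) + 3*cos(x) - 3*cos(3*x).
Expand u² and (u')² and integrate term by term on (0, π), using: for integers n ≥ 1, ∫_0^π sin²(nx) dx = ∫_0^π cos²(nx) dx = π/2; for n ≠ n', ∫_0^π sin(nx)sin(n'x) dx = ∫_0^π cos(nx)cos(n'x) dx = 0; and by product-to-sum, ∫_0^π sin(nx)cos(n'x) dx = ½∫_0^π [sin((n+n')x) + sin((n−n')x)] dx, which is 0 when n+n' is even and 2n/(n²−n'²) when n+n' is odd (it need not vanish on (0, π)).
  u² squared terms: (-1)²·∫sin(3x)² dx = 1·π/2 = π/2;  (-2)²·∫cos(4x)² dx = 4·π/2 = 2*π;  (3)²·∫sin(x)² dx = 9·π/2 = 9*π/2.
  u² cross terms: 2·(-1)·(-2)·∫sin(3x)·cos(4x) dx = 4·(-6/7) = -24/7;  2·(-1)·(3)·∫sin(3x)·sin(x) dx = -6·(0) = 0;  2·(-2)·(3)·∫cos(4x)·sin(x) dx = -12·(-2/15) = 8/5.
  So ∫_0^π u² dx = π/2 + 2*π + 9*π/2 − 24/7 + 0 + 8/5 = -64/35 + 7*π.
  (u')² squared terms: (-3)²·∫cos(3x)² dx = 9·π/2 = 9*π/2;  (3)²·∫cos(x)² dx = 9·π/2 = 9*π/2;  (8)²·∫sin(4x)² dx = 64·π/2 = 32*π.
  (u')² cross terms: 2·(-3)·(3)·∫cos(3x)·cos(x) dx = -18·(0) = 0;  2·(-3)·(8)·∫cos(3x)·sin(4x) dx = -48·(8/7) = -384/7;  2·(3)·(8)·∫cos(x)·sin(4x) dx = 48·(8/15) = 128/5.
  So ∫_0^π (u')² dx = 9*π/2 + 9*π/2 + 32*π + 0 − 384/7 + 128/5 = -1024/35 + 41*π.
||u||_{H^1}^2 = (-64/35 + 7*π) + (-1024/35 + 41*π) = -1088/35 + 48*π.


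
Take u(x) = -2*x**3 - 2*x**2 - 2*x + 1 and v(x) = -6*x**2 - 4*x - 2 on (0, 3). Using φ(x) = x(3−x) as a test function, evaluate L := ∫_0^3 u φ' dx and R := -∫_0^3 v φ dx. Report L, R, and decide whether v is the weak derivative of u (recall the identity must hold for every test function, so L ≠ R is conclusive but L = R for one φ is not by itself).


LHS = 1089/10, RHS = 1089/10. Yes, v = u' weakly.

u(x) = -2*x**3 - 2*x**2 - 2*x + 1, classical derivative u'(x) = -6*x**2 - 4*x - 2.
φ(x) = x(3−x), so φ'(x) = 3 - 2*x.
Note φ(0) = φ(3) = 0, so the boundary term u·φ vanishes.
LHS = ∫_0^3 u(x) φ'(x) dx = ∫_0^3 (4*x^4 - 2*x^3 - 2*x^2 - 8*x + 3) dx. Term by term:
  ∫_0^3 4*x^4 dx = 972/5;  ∫_0^3 -2*x^3 dx = -81/2;  ∫_0^3 -2*x^2 dx = -18;
  ∫_0^3 -8*x dx = -36;  ∫_0^3 3 dx = 9.
Sum: 972/5 − 81/2 − 18 − 36 + 9 = 1089/10.
So LHS = 1089/10.
∫_0^3 v(x) φ(x) dx = ∫_0^3 (6*x^4 - 14*x^3 - 10*x^2 - 6*x) dx. Term by term:
  ∫_0^3 6*x^4 dx = 1458/5;  ∫_0^3 -14*x^3 dx = -567/2;  ∫_0^3 -10*x^2 dx = -90;
  ∫_0^3 -6*x dx = -27.
Sum: 1458/5 − 567/2 − 90 − 27 = -1089/10.
So RHS = -∫_0^3 v(x) φ(x) dx = 1089/10.
LHS = RHS, so the identity holds for this test φ.
Moreover u is smooth here and v(x) = u'(x) = -6*x**2 - 4*x - 2 pointwise, so the identity holds for every test function. Hence v is the weak derivative of u.


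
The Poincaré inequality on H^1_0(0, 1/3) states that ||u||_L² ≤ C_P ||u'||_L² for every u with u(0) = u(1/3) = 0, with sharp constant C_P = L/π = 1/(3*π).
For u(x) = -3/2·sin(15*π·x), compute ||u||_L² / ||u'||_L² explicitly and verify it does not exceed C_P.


||u||_L² / ||u'||_L² = 1/(15*π) < C_P = 1/(3*π).

u(x) = -3/2·sin(15*π·x), so u'(x) = -45*π*cos(15*π*x)/2.
Writing u(x) = A·sin(kπx/L) with A = -3/2 and k = 5, use ∫_0^L sin²(kπx/L) dx = L/2 and ∫_0^L cos²(kπx/L) dx = L/2.
u² = 9/4·sin²(15*π·x) and (u')² = 2025*π^2/4·cos²(15*π·x), and each of sin², cos² integrates to L/2 = 1/6 over (0, 1/3).
∫_0^1/3 u² dx = 3/8, so ||u||_L² = sqrt(6)/4.
∫_0^1/3 (u')² dx = 675*π^2/8, so ||u'||_L² = 15*sqrt(6)*π/4.
Ratio ||u||_L² / ||u'||_L² = 1/(15*π).
Sharp Poincaré constant on H^1_0(0, 1/3) is C_P = L/π = 1/(3*π), achieved by sin(3*π·x).
This is the k = 5 harmonic; the ratio L/(kπ) is strictly less than C_P = L/π, consistent with the sharp inequality ||u||_L² ≤ C_P ||u'||_L².


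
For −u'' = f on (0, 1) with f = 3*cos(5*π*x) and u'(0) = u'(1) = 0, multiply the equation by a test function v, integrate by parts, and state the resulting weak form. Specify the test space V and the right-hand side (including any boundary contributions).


V = H^1(0, 1) (no boundary constraint on v; u is determined up to an additive constant); weak form: ∫_0^1 u'v' dx = ∫_0^1 (3*cos(5*π*x)) v dx for all v ∈ V.

Multiply both sides by a test function v and integrate from 0 to 1:
  ∫_0^1 −u''(x) v(x) dx = ∫_0^1 f(x) v(x) dx.
Integrate the LHS by parts once:
  ∫_0^1 −u'' v dx = −[u'(x) v(x)]_0^1 + ∫_0^1 u'(x) v'(x) dx.
Thus ∫_0^1 u'(x) v'(x) dx = ∫_0^1 f(x) v(x) dx + [u'(x) v(x)]_0^1.
Choose V so that boundary terms are either known or forced to vanish.
u has homogeneous Neumann: u'(0) = u'(1) = 0. So [u' v]_0^1 = 0·v(1) − 0·v(0) = 0 for any v; take V = H^1(0, 1).
Weak formulation: find u (satisfying any essential BC) such that ∫_0^1 u'(x) v'(x) dx = ∫_0^1 f v dx for all v ∈ V (homogeneous Neumann, so boundary terms vanish).
Substituting f(x) = 3*cos(5*π*x), the right-hand side is ∫_0^1 (3*cos(5*π*x)) v dx.
Compatibility check (pure Neumann): taking v ≡ 1 ∈ V gives 0 = ∫_0^1 f dx + (0) − (0), i.e. ∫_0^1 f dx must equal u'(0) − u'(1) = 0. Indeed ∫_0^1 (3*cos(5*π*x)) dx = 0, so the data are compatible. The solution is then unique only up to an additive constant (fix it e.g. by requiring ∫_0^1 u dx = 0).


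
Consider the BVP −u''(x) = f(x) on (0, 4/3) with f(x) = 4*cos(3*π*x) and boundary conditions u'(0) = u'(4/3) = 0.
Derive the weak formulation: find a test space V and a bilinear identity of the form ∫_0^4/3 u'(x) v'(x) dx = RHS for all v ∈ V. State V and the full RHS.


V = H^1(0, 4/3) (no boundary constraint on v; u is determined up to an additive constant); weak form: ∫_0^4/3 u'v' dx = ∫_0^4/3 (4*cos(3*π*x)) v dx for all v ∈ V.

Multiply both sides by a test function v and integrate from 0 to 4/3:
  ∫_0^4/3 −u''(x) v(x) dx = ∫_0^4/3 f(x) v(x) dx.
Integrate the LHS by parts once:
  ∫_0^4/3 −u'' v dx = −[u'(x) v(x)]_0^4/3 + ∫_0^4/3 u'(x) v'(x) dx.
Thus ∫_0^4/3 u'(x) v'(x) dx = ∫_0^4/3 f(x) v(x) dx + [u'(x) v(x)]_0^4/3.
Choose V so that boundary terms are either known or forced to vanish.
u has homogeneous Neumann: u'(0) = u'(4/3) = 0. So [u' v]_0^4/3 = 0·v(4/3) − 0·v(0) = 0 for any v; take V = H^1(0, 4/3).
Weak formulation: find u (satisfying any essential BC) such that ∫_0^4/3 u'(x) v'(x) dx = ∫_0^4/3 f v dx for all v ∈ V (homogeneous Neumann, so boundary terms vanish).
Substituting f(x) = 4*cos(3*π*x), the right-hand side is ∫_0^4/3 (4*cos(3*π*x)) v dx.
Compatibility check (pure Neumann): taking v ≡ 1 ∈ V gives 0 = ∫_0^4/3 f dx + (0) − (0), i.e. ∫_0^4/3 f dx must equal u'(0) − u'(4/3) = 0. Indeed ∫_0^4/3 (4*cos(3*π*x)) dx = 0, so the data are compatible. The solution is then unique only up to an additive constant (fix it e.g. by requiring ∫_0^4/3 u dx = 0).


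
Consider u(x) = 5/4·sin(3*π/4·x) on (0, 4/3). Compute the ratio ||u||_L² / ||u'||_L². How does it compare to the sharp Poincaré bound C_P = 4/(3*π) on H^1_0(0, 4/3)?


||u||_L² / ||u'||_L² = 4/(3*π) = C_P.

u(x) = 5/4·sin(3*π/4·x), so u'(x) = 15*π*cos(3*π*x/4)/16.
Writing u(x) = A·sin(kπx/L) with A = 5/4 and k = 1, use ∫_0^L sin²(kπx/L) dx = L/2 and ∫_0^L cos²(kπx/L) dx = L/2.
u² = 25/16·sin²(3*π/4·x) and (u')² = 225*π^2/256·cos²(3*π/4·x), and each of sin², cos² integrates to L/2 = 2/3 over (0, 4/3).
∫_0^4/3 u² dx = 25/24, so ||u||_L² = 5*sqrt(6)/12.
∫_0^4/3 (u')² dx = 75*π^2/128, so ||u'||_L² = 5*sqrt(6)*π/16.
Ratio ||u||_L² / ||u'||_L² = 4/(3*π).
Sharp Poincaré constant on H^1_0(0, 4/3) is C_P = L/π = 4/(3*π), achieved by sin(3*π/4·x).
This is the k = 1 eigenfunction (up to amplitude), so the ratio equals the sharp Poincaré constant exactly.


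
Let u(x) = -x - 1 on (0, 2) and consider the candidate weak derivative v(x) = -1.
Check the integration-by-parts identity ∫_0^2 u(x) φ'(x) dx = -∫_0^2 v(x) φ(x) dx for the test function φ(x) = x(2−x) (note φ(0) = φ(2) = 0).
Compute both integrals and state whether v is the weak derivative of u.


LHS = 4/3, RHS = 4/3. Yes, v = u' weakly.

u(x) = -x - 1, classical derivative u'(x) = -1.
φ(x) = x(2−x), so φ'(x) = 2 - 2*x.
Note φ(0) = φ(2) = 0, so the boundary term u·φ vanishes.
LHS = ∫_0^2 u(x) φ'(x) dx = ∫_0^2 (2*x^2 - 2) dx. Term by term:
  ∫_0^2 2*x^2 dx = 16/3;  ∫_0^2 -2 dx = -4.
Sum: 16/3 − 4 = 4/3.
So LHS = 4/3.
∫_0^2 v(x) φ(x) dx = ∫_0^2 (x^2 - 2*x) dx. Term by term:
  ∫_0^2 x^2 dx = 8/3;  ∫_0^2 -2*x dx = -4.
Sum: 8/3 − 4 = -4/3.
So RHS = -∫_0^2 v(x) φ(x) dx = 4/3.
LHS = RHS, so the identity holds for this test φ.
Moreover u is smooth here and v(x) = u'(x) = -1 pointwise, so the identity holds for every test function. Hence v is the weak derivative of u.


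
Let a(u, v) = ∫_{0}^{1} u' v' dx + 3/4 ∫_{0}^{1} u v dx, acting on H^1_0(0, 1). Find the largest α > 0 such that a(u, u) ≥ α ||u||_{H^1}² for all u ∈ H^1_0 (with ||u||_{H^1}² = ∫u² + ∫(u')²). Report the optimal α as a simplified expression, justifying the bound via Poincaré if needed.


α = (3/4 + π^2)/(1 + π^2)

Coercivity of a(·,·) on H^1_0(0, 1) means a(u, u) ≥ α ||u||_{H^1}² for every u ∈ H^1_0.
The interval has length L = 1, and Poincaré/coercivity depend only on L. Here a(u, u) = ∫(u')² + (3/4)·∫u².
Here 0 < c = 3/4 < 1. The condition a(u,u) ≥ α||u||_{H^1}² reads (1−α)∫(u')² ≥ (α−c)∫u². Any admissible α is ≤ 1 (rapidly oscillating u have ∫u²/∫(u')² → 0), and α = 1 would force 0 ≥ (1−c)∫u², impossible since c < 1; so 1−α > 0. By the sharp Poincaré inequality on H^1_0 of an interval of length L, ∫(u')² ≥ (π/L)²∫u² with equality for the first sine mode sin(π(x−x₀)/L) (x₀ the left endpoint), so the inequality holds for all u iff (1−α)(π/L)² ≥ α − c, i.e. α ≤ ((π/L)² + c)/((π/L)² + 1) = (1 + c(L/π)²)/(1 + (L/π)²). With (π/L)² = π^2 and c = 3/4, the largest admissible constant is α = ((π/L)² + c)/((π/L)² + 1).
Simplifying, α = (3/4 + π^2)/(1 + π^2).


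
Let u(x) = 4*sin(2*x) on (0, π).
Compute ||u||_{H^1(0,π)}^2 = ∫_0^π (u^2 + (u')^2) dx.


||u||_{H^1(0,π)}^2 = 40*π

u'(x) = 8*cos(2*x).
Expand u² and (u')² and integrate term by term on (0, π), using: for integers n ≥ 1, ∫_0^π sin²(nx) dx = ∫_0^π cos²(nx) dx = π/2; for n ≠ n', ∫_0^π sin(nx)sin(n'x) dx = ∫_0^π cos(nx)cos(n'x) dx = 0; and by product-to-sum, ∫_0^π sin(nx)cos(n'x) dx = ½∫_0^π [sin((n+n')x) + sin((n−n')x)] dx, which is 0 when n+n' is even and 2n/(n²−n'²) when n+n' is odd (it need not vanish on (0, π)).
  u² squared terms: (4)²·∫sin(2x)² dx = 16·π/2 = 8*π.
  So ∫_0^π u² dx = 8*π.
  (u')² squared terms: (8)²·∫cos(2x)² dx = 64·π/2 = 32*π.
  So ∫_0^π (u')² dx = 32*π.
||u||_{H^1}^2 = (8*π) + (32*π) = 40*π.


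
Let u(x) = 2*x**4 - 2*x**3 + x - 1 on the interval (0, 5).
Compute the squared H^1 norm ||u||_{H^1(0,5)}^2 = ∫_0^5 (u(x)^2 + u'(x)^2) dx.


||u||_{H^1}^2 = 64066430/63

The H^1 norm (squared) on an interval (0, L) is
  ||u||_{H^1}^2 = ∫_0^L u(x)^2 dx + ∫_0^L u'(x)^2 dx.
Compute u'(x) = 8*x**3 - 6*x**2 + 1.
Then u(x)^2 = 4*x**8 - 8*x**7 + 4*x**6 + 4*x**5 - 8*x**4 + 4*x**3 + x**2 - 2*x + 1 and u'(x)^2 = 64*x**6 - 96*x**5 + 36*x**4 + 16*x**3 - 12*x**2 + 1.
Integrate each monomial from 0 to 5 using ∫_0^5 c·x^n dx = c·5^(n+1)/(n+1):
  ∫_0^5 u(x)^2 dx = ∫_0^5 (4*x^8 - 8*x^7 + 4*x^6 + 4*x^5 - 8*x^4 + 4*x^3 + x^2 - 2*x + 1) dx. Term by term:
    ∫_0^5 4*x^8 dx = 7812500/9;  ∫_0^5 -8*x^7 dx = -390625;  ∫_0^5 4*x^6 dx = 312500/7;
    ∫_0^5 4*x^5 dx = 31250/3;  ∫_0^5 -8*x^4 dx = -5000;  ∫_0^5 4*x^3 dx = 625;
    ∫_0^5 x^2 dx = 125/3;  ∫_0^5 -2*x dx = -25;  ∫_0^5 1 dx = 5.
  Sum: 7812500/9 − 390625 + 312500/7 + 31250/3 − 5000 + 625 + 125/3 − 25 + 5 = 33272615/63.
  ∫_0^5 u'(x)^2 dx = ∫_0^5 (64*x^6 - 96*x^5 + 36*x^4 + 16*x^3 - 12*x^2 + 1) dx. Term by term:
    ∫_0^5 64*x^6 dx = 5000000/7;  ∫_0^5 -96*x^5 dx = -250000;  ∫_0^5 36*x^4 dx = 22500;
    ∫_0^5 16*x^3 dx = 2500;  ∫_0^5 -12*x^2 dx = -500;  ∫_0^5 1 dx = 5.
  Sum: 5000000/7 − 250000 + 22500 + 2500 − 500 + 5 = 3421535/7.
Adding: ||u||_{H^1}^2 = 33272615/63 + 3421535/7 = 64066430/63.


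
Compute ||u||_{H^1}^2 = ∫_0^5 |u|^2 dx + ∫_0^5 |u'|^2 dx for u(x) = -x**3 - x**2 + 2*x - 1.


||u||_{H^1}^2 = 300625/14

The H^1 norm (squared) on an interval (0, L) is
  ||u||_{H^1}^2 = ∫_0^L u(x)^2 dx + ∫_0^L u'(x)^2 dx.
Compute u'(x) = -3*x**2 - 2*x + 2.
Then u(x)^2 = x**6 + 2*x**5 - 3*x**4 - 2*x**3 + 6*x**2 - 4*x + 1 and u'(x)^2 = 9*x**4 + 12*x**3 - 8*x**2 - 8*x + 4.
Integrate each monomial from 0 to 5 using ∫_0^5 c·x^n dx = c·5^(n+1)/(n+1):
  ∫_0^5 u(x)^2 dx = ∫_0^5 (x^6 + 2*x^5 - 3*x^4 - 2*x^3 + 6*x^2 - 4*x + 1) dx. Term by term:
    ∫_0^5 x^6 dx = 78125/7;  ∫_0^5 2*x^5 dx = 15625/3;  ∫_0^5 -3*x^4 dx = -1875;
    ∫_0^5 -2*x^3 dx = -625/2;  ∫_0^5 6*x^2 dx = 250;  ∫_0^5 -4*x dx = -50;
    ∫_0^5 1 dx = 5.
  Sum: 78125/7 + 15625/3 − 1875 − 625/2 + 250 − 50 + 5 = 604235/42.
  ∫_0^5 u'(x)^2 dx = ∫_0^5 (9*x^4 + 12*x^3 - 8*x^2 - 8*x + 4) dx. Term by term:
    ∫_0^5 9*x^4 dx = 5625;  ∫_0^5 12*x^3 dx = 1875;  ∫_0^5 -8*x^2 dx = -1000/3;
    ∫_0^5 -8*x dx = -100;  ∫_0^5 4 dx = 20.
  Sum: 5625 + 1875 − 1000/3 − 100 + 20 = 21260/3.
Adding: ||u||_{H^1}^2 = 604235/42 + 21260/3 = 300625/14.


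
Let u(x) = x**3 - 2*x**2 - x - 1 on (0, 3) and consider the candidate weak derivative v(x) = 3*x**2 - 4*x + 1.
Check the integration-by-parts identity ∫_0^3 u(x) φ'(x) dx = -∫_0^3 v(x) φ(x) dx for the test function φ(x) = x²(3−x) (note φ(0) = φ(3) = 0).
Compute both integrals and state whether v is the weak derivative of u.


LHS = -351/20, RHS = -621/20. No, v is not the weak derivative of u.

u(x) = x**3 - 2*x**2 - x - 1, classical derivative u'(x) = 3*x**2 - 4*x - 1.
φ(x) = x²(3−x), so φ'(x) = 3*x*(2 - x).
Note φ(0) = φ(3) = 0, so the boundary term u·φ vanishes.
LHS = ∫_0^3 u(x) φ'(x) dx = ∫_0^3 (-3*x^5 + 12*x^4 - 9*x^3 - 3*x^2 - 6*x) dx. Term by term:
  ∫_0^3 -3*x^5 dx = -729/2;  ∫_0^3 12*x^4 dx = 2916/5;  ∫_0^3 -9*x^3 dx = -729/4;
  ∫_0^3 -3*x^2 dx = -27;  ∫_0^3 -6*x dx = -27.
Sum: -729/2 + 2916/5 − 729/4 − 27 − 27 = -351/20.
So LHS = -351/20.
∫_0^3 v(x) φ(x) dx = ∫_0^3 (-3*x^5 + 13*x^4 - 13*x^3 + 3*x^2) dx. Term by term:
  ∫_0^3 -3*x^5 dx = -729/2;  ∫_0^3 13*x^4 dx = 3159/5;  ∫_0^3 -13*x^3 dx = -1053/4;
  ∫_0^3 3*x^2 dx = 27.
Sum: -729/2 + 3159/5 − 1053/4 + 27 = 621/20.
So RHS = -∫_0^3 v(x) φ(x) dx = -621/20.
LHS − RHS = 27/2 ≠ 0, so the identity fails.
(For a valid weak derivative the identity must hold for EVERY test function, in particular this one. The failure shows v is NOT the weak derivative of u.)
Correct weak derivative would be u'(x) = 3*x**2 - 4*x - 1.


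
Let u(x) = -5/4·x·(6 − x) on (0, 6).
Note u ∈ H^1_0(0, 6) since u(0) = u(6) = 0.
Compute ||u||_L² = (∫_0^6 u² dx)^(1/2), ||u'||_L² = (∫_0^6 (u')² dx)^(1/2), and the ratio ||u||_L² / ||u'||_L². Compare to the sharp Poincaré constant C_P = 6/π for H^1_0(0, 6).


||u||_L² / ||u'||_L² = 3*sqrt(10)/5 < C_P = 6/π.

u(x) = -5/4·x·(6 − x), so u'(x) = 5*x/2 - 15/2.
u(x) = -5/4·x·(6 − x) vanishes at x = 0 and x = 6, so u ∈ H^1_0(0, 6). Differentiate via the product rule and integrate the resulting polynomials term by term.
  ∫_0^6 u² dx = ∫_0^6 (25*x^4/16 - 75*x^3/4 + 225*x^2/4) dx. Term by term:
    ∫_0^6 25*x^4/16 dx = 2430;  ∫_0^6 -75*x^3/4 dx = -6075;  ∫_0^6 225*x^2/4 dx = 4050.
  Sum: 2430 − 6075 + 4050 = 405.
  ∫_0^6 (u')² dx = ∫_0^6 (25*x^2/4 - 75*x/2 + 225/4) dx. Term by term:
    ∫_0^6 25*x^2/4 dx = 450;  ∫_0^6 -75*x/2 dx = -675;  ∫_0^6 225/4 dx = 675/2.
  Sum: 450 − 675 + 675/2 = 225/2.
∫_0^6 u² dx = 405, so ||u||_L² = 9*sqrt(5).
∫_0^6 (u')² dx = 225/2, so ||u'||_L² = 15*sqrt(2)/2.
Ratio ||u||_L² / ||u'||_L² = 3*sqrt(10)/5.
Sharp Poincaré constant on H^1_0(0, 6) is C_P = L/π = 6/π, achieved by sin(π/6·x).
A polynomial bump cannot attain the sharp Poincaré constant (only the first sine eigenfunction does), so the ratio is strictly less than C_P, consistent with ||u||_L² ≤ C_P ||u'||_L².


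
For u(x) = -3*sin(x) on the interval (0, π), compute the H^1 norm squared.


||u||_{H^1(0,π)}^2 = 9*π

u'(x) = -3*cos(x).
Expand u² and (u')² and integrate term by term on (0, π), using: for integers n ≥ 1, ∫_0^π sin²(nx) dx = ∫_0^π cos²(nx) dx = π/2; for n ≠ n', ∫_0^π sin(nx)sin(n'x) dx = ∫_0^π cos(nx)cos(n'x) dx = 0; and by product-to-sum, ∫_0^π sin(nx)cos(n'x) dx = ½∫_0^π [sin((n+n')x) + sin((n−n')x)] dx, which is 0 when n+n' is even and 2n/(n²−n'²) when n+n' is odd (it need not vanish on (0, π)).
  u² squared terms: (-3)²·∫sin(x)² dx = 9·π/2 = 9*π/2.
  So ∫_0^π u² dx = 9*π/2.
  (u')² squared terms: (-3)²·∫cos(x)² dx = 9·π/2 = 9*π/2.
  So ∫_0^π (u')² dx = 9*π/2.
||u||_{H^1}^2 = (9*π/2) + (9*π/2) = 9*π.


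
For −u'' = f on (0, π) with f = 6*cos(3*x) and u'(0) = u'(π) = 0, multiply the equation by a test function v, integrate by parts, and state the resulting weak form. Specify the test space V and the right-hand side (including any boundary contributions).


V = H^1(0, π) (no boundary constraint on v; u is determined up to an additive constant); weak form: ∫_0^π u'v' dx = ∫_0^π (6*cos(3*x)) v dx for all v ∈ V.

Multiply both sides by a test function v and integrate from 0 to π:
  ∫_0^π −u''(x) v(x) dx = ∫_0^π f(x) v(x) dx.
Integrate the LHS by parts once:
  ∫_0^π −u'' v dx = −[u'(x) v(x)]_0^π + ∫_0^π u'(x) v'(x) dx.
Thus ∫_0^π u'(x) v'(x) dx = ∫_0^π f(x) v(x) dx + [u'(x) v(x)]_0^π.
Choose V so that boundary terms are either known or forced to vanish.
u has homogeneous Neumann: u'(0) = u'(π) = 0. So [u' v]_0^π = 0·v(π) − 0·v(0) = 0 for any v; take V = H^1(0, π).
Weak formulation: find u (satisfying any essential BC) such that ∫_0^π u'(x) v'(x) dx = ∫_0^π f v dx for all v ∈ V (homogeneous Neumann, so boundary terms vanish).
Substituting f(x) = 6*cos(3*x), the right-hand side is ∫_0^π (6*cos(3*x)) v dx.
Compatibility check (pure Neumann): taking v ≡ 1 ∈ V gives 0 = ∫_0^π f dx + (0) − (0), i.e. ∫_0^π f dx must equal u'(0) − u'(π) = 0. Indeed ∫_0^π (6*cos(3*x)) dx = 0, so the data are compatible. The solution is then unique only up to an additive constant (fix it e.g. by requiring ∫_0^π u dx = 0).


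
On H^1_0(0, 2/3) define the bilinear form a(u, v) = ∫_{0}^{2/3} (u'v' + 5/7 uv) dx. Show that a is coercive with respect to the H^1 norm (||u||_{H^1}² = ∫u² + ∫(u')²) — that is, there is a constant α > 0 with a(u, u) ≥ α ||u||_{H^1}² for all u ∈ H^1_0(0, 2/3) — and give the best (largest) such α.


α = (20 + 63*π^2)/(7*(4 + 9*π^2))

Coercivity of a(·,·) on H^1_0(0, 2/3) means a(u, u) ≥ α ||u||_{H^1}² for every u ∈ H^1_0.
The interval has length L = 2/3, and Poincaré/coercivity depend only on L. Here a(u, u) = ∫(u')² + (5/7)·∫u².
Here 0 < c = 5/7 < 1. The condition a(u,u) ≥ α||u||_{H^1}² reads (1−α)∫(u')² ≥ (α−c)∫u². Any admissible α is ≤ 1 (rapidly oscillating u have ∫u²/∫(u')² → 0), and α = 1 would force 0 ≥ (1−c)∫u², impossible since c < 1; so 1−α > 0. By the sharp Poincaré inequality on H^1_0 of an interval of length L, ∫(u')² ≥ (π/L)²∫u² with equality for the first sine mode sin(π(x−x₀)/L) (x₀ the left endpoint), so the inequality holds for all u iff (1−α)(π/L)² ≥ α − c, i.e. α ≤ ((π/L)² + c)/((π/L)² + 1) = (1 + c(L/π)²)/(1 + (L/π)²). With (π/L)² = 9*π^2/4 and c = 5/7, the largest admissible constant is α = ((π/L)² + c)/((π/L)² + 1).
Simplifying, α = (20 + 63*π^2)/(7*(4 + 9*π^2)).


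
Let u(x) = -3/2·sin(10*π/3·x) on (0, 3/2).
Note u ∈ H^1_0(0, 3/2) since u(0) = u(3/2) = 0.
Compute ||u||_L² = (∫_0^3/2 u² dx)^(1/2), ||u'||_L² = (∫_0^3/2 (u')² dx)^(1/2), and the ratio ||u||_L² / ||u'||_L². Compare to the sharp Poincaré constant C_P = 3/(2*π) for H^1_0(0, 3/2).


||u||_L² / ||u'||_L² = 3/(10*π) < C_P = 3/(2*π).

u(x) = -3/2·sin(10*π/3·x), so u'(x) = -5*π*cos(10*π*x/3).
Writing u(x) = A·sin(kπx/L) with A = -3/2 and k = 5, use ∫_0^L sin²(kπx/L) dx = L/2 and ∫_0^L cos²(kπx/L) dx = L/2.
u² = 9/4·sin²(10*π/3·x) and (u')² = 25*π^2·cos²(10*π/3·x), and each of sin², cos² integrates to L/2 = 3/4 over (0, 3/2).
∫_0^3/2 u² dx = 27/16, so ||u||_L² = 3*sqrt(3)/4.
∫_0^3/2 (u')² dx = 75*π^2/4, so ||u'||_L² = 5*sqrt(3)*π/2.
Ratio ||u||_L² / ||u'||_L² = 3/(10*π).
Sharp Poincaré constant on H^1_0(0, 3/2) is C_P = L/π = 3/(2*π), achieved by sin(2*π/3·x).
This is the k = 5 harmonic; the ratio L/(kπ) is strictly less than C_P = L/π, consistent with the sharp inequality ||u||_L² ≤ C_P ||u'||_L².


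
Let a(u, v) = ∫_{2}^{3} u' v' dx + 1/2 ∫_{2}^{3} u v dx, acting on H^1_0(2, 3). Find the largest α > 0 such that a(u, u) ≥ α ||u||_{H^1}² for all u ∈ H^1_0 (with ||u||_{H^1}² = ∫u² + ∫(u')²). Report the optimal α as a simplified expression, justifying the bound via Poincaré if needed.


α = (1/2 + π^2)/(1 + π^2)

Coercivity of a(·,·) on H^1_0(2, 3) means a(u, u) ≥ α ||u||_{H^1}² for every u ∈ H^1_0.
The interval has length L = 1, and Poincaré/coercivity depend only on L. Here a(u, u) = ∫(u')² + (1/2)·∫u².
Here 0 < c = 1/2 < 1. The condition a(u,u) ≥ α||u||_{H^1}² reads (1−α)∫(u')² ≥ (α−c)∫u². Any admissible α is ≤ 1 (rapidly oscillating u have ∫u²/∫(u')² → 0), and α = 1 would force 0 ≥ (1−c)∫u², impossible since c < 1; so 1−α > 0. By the sharp Poincaré inequality on H^1_0 of an interval of length L, ∫(u')² ≥ (π/L)²∫u² with equality for the first sine mode sin(π(x−x₀)/L) (x₀ the left endpoint), so the inequality holds for all u iff (1−α)(π/L)² ≥ α − c, i.e. α ≤ ((π/L)² + c)/((π/L)² + 1) = (1 + c(L/π)²)/(1 + (L/π)²). With (π/L)² = π^2 and c = 1/2, the largest admissible constant is α = ((π/L)² + c)/((π/L)² + 1).
Simplifying, α = (1/2 + π^2)/(1 + π^2).


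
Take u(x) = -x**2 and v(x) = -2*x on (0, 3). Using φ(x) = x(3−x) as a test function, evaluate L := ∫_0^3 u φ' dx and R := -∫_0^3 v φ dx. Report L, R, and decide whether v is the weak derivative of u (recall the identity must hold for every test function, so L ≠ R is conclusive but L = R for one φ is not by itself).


LHS = 27/2, RHS = 27/2. Yes, v = u' weakly.

u(x) = -x**2, classical derivative u'(x) = -2*x.
φ(x) = x(3−x), so φ'(x) = 3 - 2*x.
Note φ(0) = φ(3) = 0, so the boundary term u·φ vanishes.
LHS = ∫_0^3 u(x) φ'(x) dx = ∫_0^3 (2*x^3 - 3*x^2) dx. Term by term:
  ∫_0^3 2*x^3 dx = 81/2;  ∫_0^3 -3*x^2 dx = -27.
Sum: 81/2 − 27 = 27/2.
So LHS = 27/2.
∫_0^3 v(x) φ(x) dx = ∫_0^3 (2*x^3 - 6*x^2) dx. Term by term:
  ∫_0^3 2*x^3 dx = 81/2;  ∫_0^3 -6*x^2 dx = -54.
Sum: 81/2 − 54 = -27/2.
So RHS = -∫_0^3 v(x) φ(x) dx = 27/2.
LHS = RHS, so the identity holds for this test φ.
Moreover u is smooth here and v(x) = u'(x) = -2*x pointwise, so the identity holds for every test function. Hence v is the weak derivative of u.


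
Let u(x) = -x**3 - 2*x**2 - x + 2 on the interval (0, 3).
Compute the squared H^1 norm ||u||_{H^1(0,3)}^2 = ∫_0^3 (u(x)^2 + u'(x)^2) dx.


||u||_{H^1}^2 = 15270/7

The H^1 norm (squared) on an interval (0, L) is
  ||u||_{H^1}^2 = ∫_0^L u(x)^2 dx + ∫_0^L u'(x)^2 dx.
Compute u'(x) = -3*x**2 - 4*x - 1.
Then u(x)^2 = x**6 + 4*x**5 + 6*x**4 - 7*x**2 - 4*x + 4 and u'(x)^2 = 9*x**4 + 24*x**3 + 22*x**2 + 8*x + 1.
Integrate each monomial from 0 to 3 using ∫_0^3 c·x^n dx = c·3^(n+1)/(n+1):
  ∫_0^3 u(x)^2 dx = ∫_0^3 (x^6 + 4*x^5 + 6*x^4 - 7*x^2 - 4*x + 4) dx. Term by term:
    ∫_0^3 x^6 dx = 2187/7;  ∫_0^3 4*x^5 dx = 486;  ∫_0^3 6*x^4 dx = 1458/5;
    ∫_0^3 -7*x^2 dx = -63;  ∫_0^3 -4*x dx = -18;  ∫_0^3 4 dx = 12.
  Sum: 2187/7 + 486 + 1458/5 − 63 − 18 + 12 = 35736/35.
  ∫_0^3 u'(x)^2 dx = ∫_0^3 (9*x^4 + 24*x^3 + 22*x^2 + 8*x + 1) dx. Term by term:
    ∫_0^3 9*x^4 dx = 2187/5;  ∫_0^3 24*x^3 dx = 486;  ∫_0^3 22*x^2 dx = 198;
    ∫_0^3 8*x dx = 36;  ∫_0^3 1 dx = 3.
  Sum: 2187/5 + 486 + 198 + 36 + 3 = 5802/5.
Adding: ||u||_{H^1}^2 = 35736/35 + 5802/5 = 15270/7.


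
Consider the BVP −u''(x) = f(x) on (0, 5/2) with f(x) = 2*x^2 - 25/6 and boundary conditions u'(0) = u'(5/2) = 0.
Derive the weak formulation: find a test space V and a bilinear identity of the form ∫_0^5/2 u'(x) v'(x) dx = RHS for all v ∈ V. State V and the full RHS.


V = H^1(0, 5/2) (no boundary constraint on v; u is determined up to an additive constant); weak form: ∫_0^5/2 u'v' dx = ∫_0^5/2 (2*x^2 - 25/6) v dx for all v ∈ V.

Multiply both sides by a test function v and integrate from 0 to 5/2:
  ∫_0^5/2 −u''(x) v(x) dx = ∫_0^5/2 f(x) v(x) dx.
Integrate the LHS by parts once:
  ∫_0^5/2 −u'' v dx = −[u'(x) v(x)]_0^5/2 + ∫_0^5/2 u'(x) v'(x) dx.
Thus ∫_0^5/2 u'(x) v'(x) dx = ∫_0^5/2 f(x) v(x) dx + [u'(x) v(x)]_0^5/2.
Choose V so that boundary terms are either known or forced to vanish.
u has homogeneous Neumann: u'(0) = u'(5/2) = 0. So [u' v]_0^5/2 = 0·v(5/2) − 0·v(0) = 0 for any v; take V = H^1(0, 5/2).
Weak formulation: find u (satisfying any essential BC) such that ∫_0^5/2 u'(x) v'(x) dx = ∫_0^5/2 f v dx for all v ∈ V (homogeneous Neumann, so boundary terms vanish).
Substituting f(x) = 2*x^2 - 25/6, the right-hand side is ∫_0^5/2 (2*x^2 - 25/6) v dx.
Compatibility check (pure Neumann): taking v ≡ 1 ∈ V gives 0 = ∫_0^5/2 f dx + (0) − (0), i.e. ∫_0^5/2 f dx must equal u'(0) − u'(5/2) = 0. Indeed ∫_0^5/2 (2*x^2 - 25/6) dx = 0, so the data are compatible. The solution is then unique only up to an additive constant (fix it e.g. by requiring ∫_0^5/2 u dx = 0).


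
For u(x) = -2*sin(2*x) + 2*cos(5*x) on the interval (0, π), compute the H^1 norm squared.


||u||_{H^1(0,π)}^2 = 832/21 + 62*π

u'(x) = -10*sin(5*x) - 4*cos(2*x).
Expand u² and (u')² and integrate term by term on (0, π), using: for integers n ≥ 1, ∫_0^π sin²(nx) dx = ∫_0^π cos²(nx) dx = π/2; for n ≠ n', ∫_0^π sin(nx)sin(n'x) dx = ∫_0^π cos(nx)cos(n'x) dx = 0; and by product-to-sum, ∫_0^π sin(nx)cos(n'x) dx = ½∫_0^π [sin((n+n')x) + sin((n−n')x)] dx, which is 0 when n+n' is even and 2n/(n²−n'²) when n+n' is odd (it need not vanish on (0, π)).
  u² squared terms: (-2)²·∫sin(2x)² dx = 4·π/2 = 2*π;  (2)²·∫cos(5x)² dx = 4·π/2 = 2*π.
  u² cross terms: 2·(-2)·(2)·∫sin(2x)·cos(5x) dx = -8·(-4/21) = 32/21.
  So ∫_0^π u² dx = 2*π + 2*π + 32/21 = 32/21 + 4*π.
  (u')² squared terms: (-10)²·∫sin(5x)² dx = 100·π/2 = 50*π;  (-4)²·∫cos(2x)² dx = 16·π/2 = 8*π.
  (u')² cross terms: 2·(-10)·(-4)·∫sin(5x)·cos(2x) dx = 80·(10/21) = 800/21.
  So ∫_0^π (u')² dx = 50*π + 8*π + 800/21 = 800/21 + 58*π.
||u||_{H^1}^2 = (32/21 + 4*π) + (800/21 + 58*π) = 832/21 + 62*π.


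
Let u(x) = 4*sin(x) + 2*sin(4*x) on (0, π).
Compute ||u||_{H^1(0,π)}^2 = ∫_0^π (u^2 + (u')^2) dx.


||u||_{H^1(0,π)}^2 = 50*π

u'(x) = 4*cos(x) + 8*cos(4*x).
Expand u² and (u')² and integrate term by term on (0, π), using: for integers n ≥ 1, ∫_0^π sin²(nx) dx = ∫_0^π cos²(nx) dx = π/2; for n ≠ n', ∫_0^π sin(nx)sin(n'x) dx = ∫_0^π cos(nx)cos(n'x) dx = 0; and by product-to-sum, ∫_0^π sin(nx)cos(n'x) dx = ½∫_0^π [sin((n+n')x) + sin((n−n')x)] dx, which is 0 when n+n' is even and 2n/(n²−n'²) when n+n' is odd (it need not vanish on (0, π)).
  u² squared terms: (2)²·∫sin(4x)² dx = 4·π/2 = 2*π;  (4)²·∫sin(x)² dx = 16·π/2 = 8*π.
  u² cross terms: 2·(2)·(4)·∫sin(4x)·sin(x) dx = 16·(0) = 0.
  So ∫_0^π u² dx = 2*π + 8*π + 0 = 10*π.
  (u')² squared terms: (4)²·∫cos(x)² dx = 16·π/2 = 8*π;  (8)²·∫cos(4x)² dx = 64·π/2 = 32*π.
  (u')² cross terms: 2·(4)·(8)·∫cos(x)·cos(4x) dx = 64·(0) = 0.
  So ∫_0^π (u')² dx = 8*π + 32*π + 0 = 40*π.
||u||_{H^1}^2 = (10*π) + (40*π) = 50*π.


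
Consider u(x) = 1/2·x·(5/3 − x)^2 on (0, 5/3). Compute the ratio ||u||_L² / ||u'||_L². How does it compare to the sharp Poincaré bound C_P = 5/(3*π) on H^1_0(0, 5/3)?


||u||_L² / ||u'||_L² = 5*sqrt(14)/42 < C_P = 5/(3*π).

u(x) = 1/2·x·(5/3 − x)^2, so u'(x) = (3*x - 5)*(9*x - 5)/18.
u(x) = 1/2·x·(5/3 − x)^2 vanishes at x = 0 and x = 5/3, so u ∈ H^1_0(0, 5/3). Differentiate via the product rule and integrate the resulting polynomials term by term.
  ∫_0^5/3 u² dx = ∫_0^5/3 (x^6/4 - 5*x^5/3 + 25*x^4/6 - 125*x^3/27 + 625*x^2/324) dx. Term by term:
    ∫_0^5/3 x^6/4 dx = 78125/61236;  ∫_0^5/3 -5*x^5/3 dx = -78125/13122;  ∫_0^5/3 25*x^4/6 dx = 15625/1458;
    ∫_0^5/3 -125*x^3/27 dx = -78125/8748;  ∫_0^5/3 625*x^2/324 dx = 78125/26244.
  Sum: 78125/61236 − 78125/13122 + 15625/1458 − 78125/8748 + 78125/26244 = 15625/183708.
  ∫_0^5/3 (u')² dx = ∫_0^5/3 (9*x^4/4 - 10*x^3 + 275*x^2/18 - 250*x/27 + 625/324) dx. Term by term:
    ∫_0^5/3 9*x^4/4 dx = 625/108;  ∫_0^5/3 -10*x^3 dx = -3125/162;  ∫_0^5/3 275*x^2/18 dx = 34375/1458;
    ∫_0^5/3 -250*x/27 dx = -3125/243;  ∫_0^5/3 625/324 dx = 3125/972.
  Sum: 625/108 − 3125/162 + 34375/1458 − 3125/243 + 3125/972 = 625/1458.
∫_0^5/3 u² dx = 15625/183708, so ||u||_L² = 125*sqrt(7)/1134.
∫_0^5/3 (u')² dx = 625/1458, so ||u'||_L² = 25*sqrt(2)/54.
Ratio ||u||_L² / ||u'||_L² = 5*sqrt(14)/42.
Sharp Poincaré constant on H^1_0(0, 5/3) is C_P = L/π = 5/(3*π), achieved by sin(3*π/5·x).
A polynomial bump cannot attain the sharp Poincaré constant (only the first sine eigenfunction does), so the ratio is strictly less than C_P, consistent with ||u||_L² ≤ C_P ||u'||_L².


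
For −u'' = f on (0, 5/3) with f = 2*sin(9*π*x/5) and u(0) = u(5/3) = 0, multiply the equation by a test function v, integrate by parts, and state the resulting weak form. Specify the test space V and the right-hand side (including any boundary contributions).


V = H^1_0(0, 5/3) (so v(0) = v(5/3) = 0); weak form: ∫_0^5/3 u'v' dx = ∫_0^5/3 (2*sin(9*π*x/5)) v dx for all v ∈ V.

Multiply both sides by a test function v and integrate from 0 to 5/3:
  ∫_0^5/3 −u''(x) v(x) dx = ∫_0^5/3 f(x) v(x) dx.
Integrate the LHS by parts once:
  ∫_0^5/3 −u'' v dx = −[u'(x) v(x)]_0^5/3 + ∫_0^5/3 u'(x) v'(x) dx.
Thus ∫_0^5/3 u'(x) v'(x) dx = ∫_0^5/3 f(x) v(x) dx + [u'(x) v(x)]_0^5/3.
Choose V so that boundary terms are either known or forced to vanish.
u is Dirichlet: u(0) = u(5/3) = 0. Let V = H^1_0(0, 5/3); then v(0) = v(5/3) = 0, and [u' v]_0^5/3 = 0.
Weak formulation: find u (satisfying any essential BC) such that ∫_0^5/3 u'(x) v'(x) dx = ∫_0^5/3 f v dx for all v ∈ V.
Substituting f(x) = 2*sin(9*π*x/5), the right-hand side is ∫_0^5/3 (2*sin(9*π*x/5)) v dx.


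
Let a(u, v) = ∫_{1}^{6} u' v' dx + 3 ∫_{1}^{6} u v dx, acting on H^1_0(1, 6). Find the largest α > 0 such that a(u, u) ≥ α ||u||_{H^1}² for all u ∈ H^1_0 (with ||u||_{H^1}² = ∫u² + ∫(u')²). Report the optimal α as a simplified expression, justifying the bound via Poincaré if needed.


α = 1

Coercivity of a(·,·) on H^1_0(1, 6) means a(u, u) ≥ α ||u||_{H^1}² for every u ∈ H^1_0.
The interval has length L = 5, and Poincaré/coercivity depend only on L. Here a(u, u) = ∫(u')² + (3)·∫u².
Here c = 3 ≥ 1, so a(u,u) = ∫(u')² + c∫u² ≥ ∫(u')² + ∫u² = ||u||_{H^1}², i.e. α = 1 works. No larger α is possible: a(u,u) ≥ α||u||_{H^1}² means (1−α)∫(u')² ≥ (α−c)∫u², and for the modes u_n = sin(nπ(x−x₀)/L) (x₀ the left endpoint) one has ∫u_n²/∫(u_n')² = (L/(nπ))² → 0, so a(u_n,u_n)/||u_n||_{H^1}² → 1. Hence the optimal constant is α = 1.
Therefore α = 1.


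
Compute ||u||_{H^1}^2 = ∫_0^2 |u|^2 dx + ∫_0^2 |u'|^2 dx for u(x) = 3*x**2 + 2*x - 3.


||u||_{H^1}^2 = 3214/15

The H^1 norm (squared) on an interval (0, L) is
  ||u||_{H^1}^2 = ∫_0^L u(x)^2 dx + ∫_0^L u'(x)^2 dx.
Compute u'(x) = 6*x + 2.
Then u(x)^2 = 9*x**4 + 12*x**3 - 14*x**2 - 12*x + 9 and u'(x)^2 = 36*x**2 + 24*x + 4.
Integrate each monomial from 0 to 2 using ∫_0^2 c·x^n dx = c·2^(n+1)/(n+1):
  ∫_0^2 u(x)^2 dx = ∫_0^2 (9*x^4 + 12*x^3 - 14*x^2 - 12*x + 9) dx. Term by term:
    ∫_0^2 9*x^4 dx = 288/5;  ∫_0^2 12*x^3 dx = 48;  ∫_0^2 -14*x^2 dx = -112/3;
    ∫_0^2 -12*x dx = -24;  ∫_0^2 9 dx = 18.
  Sum: 288/5 + 48 − 112/3 − 24 + 18 = 934/15.
  ∫_0^2 u'(x)^2 dx = ∫_0^2 (36*x^2 + 24*x + 4) dx. Term by term:
    ∫_0^2 36*x^2 dx = 96;  ∫_0^2 24*x dx = 48;  ∫_0^2 4 dx = 8.
  Sum: 96 + 48 + 8 = 152.
Adding: ||u||_{H^1}^2 = 934/15 + 152 = 3214/15.


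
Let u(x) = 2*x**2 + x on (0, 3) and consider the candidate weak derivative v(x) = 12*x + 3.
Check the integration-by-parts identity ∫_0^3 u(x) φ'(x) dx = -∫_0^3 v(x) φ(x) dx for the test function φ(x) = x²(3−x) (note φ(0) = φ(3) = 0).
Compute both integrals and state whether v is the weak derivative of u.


LHS = -1107/20, RHS = -3321/20. No, v is not the weak derivative of u.

u(x) = 2*x**2 + x, classical derivative u'(x) = 4*x + 1.
φ(x) = x²(3−x), so φ'(x) = 3*x*(2 - x).
Note φ(0) = φ(3) = 0, so the boundary term u·φ vanishes.
LHS = ∫_0^3 u(x) φ'(x) dx = ∫_0^3 (-6*x^4 + 9*x^3 + 6*x^2) dx. Term by term:
  ∫_0^3 -6*x^4 dx = -1458/5;  ∫_0^3 9*x^3 dx = 729/4;  ∫_0^3 6*x^2 dx = 54.
Sum: -1458/5 + 729/4 + 54 = -1107/20.
So LHS = -1107/20.
∫_0^3 v(x) φ(x) dx = ∫_0^3 (-12*x^4 + 33*x^3 + 9*x^2) dx. Term by term:
  ∫_0^3 -12*x^4 dx = -2916/5;  ∫_0^3 33*x^3 dx = 2673/4;  ∫_0^3 9*x^2 dx = 81.
Sum: -2916/5 + 2673/4 + 81 = 3321/20.
So RHS = -∫_0^3 v(x) φ(x) dx = -3321/20.
LHS − RHS = 1107/10 ≠ 0, so the identity fails.
(For a valid weak derivative the identity must hold for EVERY test function, in particular this one. The failure shows v is NOT the weak derivative of u.)
Correct weak derivative would be u'(x) = 4*x + 1.


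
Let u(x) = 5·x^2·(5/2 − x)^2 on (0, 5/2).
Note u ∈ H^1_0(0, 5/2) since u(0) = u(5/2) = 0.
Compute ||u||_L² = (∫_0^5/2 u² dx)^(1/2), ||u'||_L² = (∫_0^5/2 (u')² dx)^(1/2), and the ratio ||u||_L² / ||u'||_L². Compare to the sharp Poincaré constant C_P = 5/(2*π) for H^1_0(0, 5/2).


||u||_L² / ||u'||_L² = 5*sqrt(3)/12 < C_P = 5/(2*π).

u(x) = 5·x^2·(5/2 − x)^2, so u'(x) = 5*x*(2*x - 5)*(4*x - 5)/2.
u(x) = 5·x^2·(5/2 − x)^2 vanishes at x = 0 and x = 5/2, so u ∈ H^1_0(0, 5/2). Differentiate via the product rule and integrate the resulting polynomials term by term.
  ∫_0^5/2 u² dx = ∫_0^5/2 (25*x^8 - 250*x^7 + 1875*x^6/2 - 3125*x^5/2 + 15625*x^4/16) dx. Term by term:
    ∫_0^5/2 25*x^8 dx = 48828125/4608;  ∫_0^5/2 -250*x^7 dx = -48828125/1024;  ∫_0^5/2 1875*x^6/2 dx = 146484375/1792;
    ∫_0^5/2 -3125*x^5/2 dx = -48828125/768;  ∫_0^5/2 15625*x^4/16 dx = 9765625/512.
  Sum: 48828125/4608 − 48828125/1024 + 146484375/1792 − 48828125/768 + 9765625/512 = 9765625/64512.
  ∫_0^5/2 (u')² dx = ∫_0^5/2 (400*x^6 - 3000*x^5 + 8125*x^4 - 9375*x^3 + 15625*x^2/4) dx. Term by term:
    ∫_0^5/2 400*x^6 dx = 1953125/56;  ∫_0^5/2 -3000*x^5 dx = -1953125/16;  ∫_0^5/2 8125*x^4 dx = 5078125/32;
    ∫_0^5/2 -9375*x^3 dx = -5859375/64;  ∫_0^5/2 15625*x^2/4 dx = 1953125/96.
  Sum: 1953125/56 − 1953125/16 + 5078125/32 − 5859375/64 + 1953125/96 = 390625/1344.
∫_0^5/2 u² dx = 9765625/64512, so ||u||_L² = 3125*sqrt(7)/672.
∫_0^5/2 (u')² dx = 390625/1344, so ||u'||_L² = 625*sqrt(21)/168.
Ratio ||u||_L² / ||u'||_L² = 5*sqrt(3)/12.
Sharp Poincaré constant on H^1_0(0, 5/2) is C_P = L/π = 5/(2*π), achieved by sin(2*π/5·x).
A polynomial bump cannot attain the sharp Poincaré constant (only the first sine eigenfunction does), so the ratio is strictly less than C_P, consistent with ||u||_L² ≤ C_P ||u'||_L².
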